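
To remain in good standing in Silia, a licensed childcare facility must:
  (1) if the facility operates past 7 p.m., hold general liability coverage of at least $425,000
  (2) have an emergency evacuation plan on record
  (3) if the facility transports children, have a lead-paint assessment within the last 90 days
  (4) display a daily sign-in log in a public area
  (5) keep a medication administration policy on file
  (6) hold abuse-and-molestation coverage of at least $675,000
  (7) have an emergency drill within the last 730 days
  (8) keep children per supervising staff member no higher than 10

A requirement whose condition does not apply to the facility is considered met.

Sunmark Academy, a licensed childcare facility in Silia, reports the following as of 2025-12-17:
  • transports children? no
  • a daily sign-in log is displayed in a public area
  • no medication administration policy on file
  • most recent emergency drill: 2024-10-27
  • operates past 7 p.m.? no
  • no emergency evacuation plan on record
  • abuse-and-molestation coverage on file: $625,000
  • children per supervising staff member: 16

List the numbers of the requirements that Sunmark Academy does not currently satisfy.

1. condition 'operates past 7 p.m.' does not hold → requirement n/a → met
2. emergency evacuation plan absent → not met
3. condition 'transports children' does not hold → requirement n/a → met
4. daily sign-in log present → met
5. medication administration policy absent → not met
6. abuse-and-molestation coverage $625,000 < $675,000 → not met
7. emergency drill 416 days ago vs limit 730 → met
8. children per supervising staff member 16 > 10 → not met
Not met: 2, 5, 6, 8

2, 5, 6, 8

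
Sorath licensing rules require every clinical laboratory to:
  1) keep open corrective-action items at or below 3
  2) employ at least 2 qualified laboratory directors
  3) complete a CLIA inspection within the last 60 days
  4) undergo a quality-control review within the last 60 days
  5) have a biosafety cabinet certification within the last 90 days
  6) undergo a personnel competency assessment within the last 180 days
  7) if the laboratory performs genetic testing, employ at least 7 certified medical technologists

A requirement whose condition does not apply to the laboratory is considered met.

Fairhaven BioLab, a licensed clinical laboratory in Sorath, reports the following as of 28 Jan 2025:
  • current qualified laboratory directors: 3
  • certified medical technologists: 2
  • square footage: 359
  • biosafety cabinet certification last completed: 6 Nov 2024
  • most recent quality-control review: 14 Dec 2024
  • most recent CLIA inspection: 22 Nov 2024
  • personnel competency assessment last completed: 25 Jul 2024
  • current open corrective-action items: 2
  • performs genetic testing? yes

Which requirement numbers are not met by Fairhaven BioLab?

1. open corrective-action items 2 ≤ 3 → met
2. qualified laboratory directors 3 ≥ 2 → met
3. CLIA inspection 67 days ago vs limit 60 → not met
4. quality-control review 45 days ago vs limit 60 → met
5. biosafety cabinet certification 83 days ago vs limit 90 → met
6. personnel competency assessment 187 days ago vs limit 180 → not met
7. condition 'performs genetic testing' holds; certified medical technologists 2 < 7 → not met
Not met: 3, 6, 7

3, 6, 7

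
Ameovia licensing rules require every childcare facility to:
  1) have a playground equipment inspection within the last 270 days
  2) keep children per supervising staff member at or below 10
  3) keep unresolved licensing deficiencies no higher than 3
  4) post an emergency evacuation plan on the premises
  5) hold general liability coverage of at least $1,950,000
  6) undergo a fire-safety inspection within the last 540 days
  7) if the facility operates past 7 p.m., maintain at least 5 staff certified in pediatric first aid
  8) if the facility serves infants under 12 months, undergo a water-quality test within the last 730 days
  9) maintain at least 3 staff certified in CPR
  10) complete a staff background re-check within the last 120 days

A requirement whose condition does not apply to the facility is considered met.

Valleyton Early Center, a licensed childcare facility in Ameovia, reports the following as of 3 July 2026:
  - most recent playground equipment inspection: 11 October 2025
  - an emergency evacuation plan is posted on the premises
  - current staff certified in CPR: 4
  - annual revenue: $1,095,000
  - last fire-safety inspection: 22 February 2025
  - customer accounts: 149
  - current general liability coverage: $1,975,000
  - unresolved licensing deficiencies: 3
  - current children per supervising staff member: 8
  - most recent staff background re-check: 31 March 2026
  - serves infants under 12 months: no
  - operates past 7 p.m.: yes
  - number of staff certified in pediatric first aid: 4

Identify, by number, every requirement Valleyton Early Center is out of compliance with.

1. playground equipment inspection 265 days ago vs limit 270 → met
2. children per supervising staff member 8 ≤ 10 → met
3. unresolved licensing deficiencies 3 ≤ 3 → met
4. emergency evacuation plan present → met
5. general liability coverage $1,975,000 ≥ $1,950,000 → met
6. fire-safety inspection 496 days ago vs limit 540 → met
7. condition 'operates past 7 p.m.' holds; staff certified in pediatric first aid 4 < 5 → not met
8. condition 'serves infants under 12 months' does not hold → requirement n/a → met
9. staff certified in CPR 4 ≥ 3 → met
10. staff background re-check 94 days ago vs limit 120 → met
Not met: 7

7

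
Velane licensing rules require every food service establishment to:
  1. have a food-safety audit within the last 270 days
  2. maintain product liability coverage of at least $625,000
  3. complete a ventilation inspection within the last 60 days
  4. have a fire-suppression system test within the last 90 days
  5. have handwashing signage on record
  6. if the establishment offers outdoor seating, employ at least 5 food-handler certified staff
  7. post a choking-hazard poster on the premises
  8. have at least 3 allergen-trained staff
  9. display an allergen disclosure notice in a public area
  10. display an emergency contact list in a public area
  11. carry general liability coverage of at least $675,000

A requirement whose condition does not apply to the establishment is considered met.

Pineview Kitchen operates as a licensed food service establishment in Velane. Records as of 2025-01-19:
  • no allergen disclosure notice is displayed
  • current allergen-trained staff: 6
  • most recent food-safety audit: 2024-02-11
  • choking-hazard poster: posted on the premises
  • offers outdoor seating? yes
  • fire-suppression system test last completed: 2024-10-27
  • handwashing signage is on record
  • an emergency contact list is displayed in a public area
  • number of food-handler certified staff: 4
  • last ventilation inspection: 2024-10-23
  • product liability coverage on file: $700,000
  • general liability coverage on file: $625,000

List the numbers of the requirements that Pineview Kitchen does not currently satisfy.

1. food-safety audit 343 days ago vs limit 270 → not met
2. product liability coverage $700,000 ≥ $625,000 → met
3. ventilation inspection 88 days ago vs limit 60 → not met
4. fire-suppression system test 84 days ago vs limit 90 → met
5. handwashing signage present → met
6. condition 'offers outdoor seating' holds; food-handler certified staff 4 < 5 → not met
7. choking-hazard poster present → met
8. allergen-trained staff 6 ≥ 3 → met
9. allergen disclosure notice absent → not met
10. emergency contact list present → met
11. general liability coverage $625,000 < $675,000 → not met
Not met: 1, 3, 6, 9, 11

1, 3, 6, 9, 11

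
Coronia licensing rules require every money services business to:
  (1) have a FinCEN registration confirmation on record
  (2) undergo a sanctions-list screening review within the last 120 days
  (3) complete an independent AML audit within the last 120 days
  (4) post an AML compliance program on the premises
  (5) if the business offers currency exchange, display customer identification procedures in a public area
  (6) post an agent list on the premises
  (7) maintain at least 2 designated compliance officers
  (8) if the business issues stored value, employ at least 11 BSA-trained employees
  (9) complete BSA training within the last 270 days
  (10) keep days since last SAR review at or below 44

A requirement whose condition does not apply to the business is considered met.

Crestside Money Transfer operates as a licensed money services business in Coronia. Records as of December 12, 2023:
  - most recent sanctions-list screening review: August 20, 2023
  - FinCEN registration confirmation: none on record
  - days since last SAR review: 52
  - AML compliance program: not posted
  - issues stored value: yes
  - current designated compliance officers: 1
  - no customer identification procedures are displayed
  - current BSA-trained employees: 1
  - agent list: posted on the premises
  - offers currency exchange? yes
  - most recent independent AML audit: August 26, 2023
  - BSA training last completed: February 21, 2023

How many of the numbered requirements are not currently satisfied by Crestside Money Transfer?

7

1. FinCEN registration confirmation absent → not met
2. sanctions-list screening review 114 days ago vs limit 120 → met
3. independent AML audit 108 days ago vs limit 120 → met
4. AML compliance program absent → not met
5. condition 'offers currency exchange' holds; customer identification procedures absent → not met
6. agent list present → met
7. designated compliance officers 1 < 2 → not met
8. condition 'issues stored value' holds; BSA-trained employees 1 < 11 → not met
9. BSA training 294 days ago vs limit 270 → not met
10. days since last SAR review 52 > 44 → not met
Not met: 7 of 10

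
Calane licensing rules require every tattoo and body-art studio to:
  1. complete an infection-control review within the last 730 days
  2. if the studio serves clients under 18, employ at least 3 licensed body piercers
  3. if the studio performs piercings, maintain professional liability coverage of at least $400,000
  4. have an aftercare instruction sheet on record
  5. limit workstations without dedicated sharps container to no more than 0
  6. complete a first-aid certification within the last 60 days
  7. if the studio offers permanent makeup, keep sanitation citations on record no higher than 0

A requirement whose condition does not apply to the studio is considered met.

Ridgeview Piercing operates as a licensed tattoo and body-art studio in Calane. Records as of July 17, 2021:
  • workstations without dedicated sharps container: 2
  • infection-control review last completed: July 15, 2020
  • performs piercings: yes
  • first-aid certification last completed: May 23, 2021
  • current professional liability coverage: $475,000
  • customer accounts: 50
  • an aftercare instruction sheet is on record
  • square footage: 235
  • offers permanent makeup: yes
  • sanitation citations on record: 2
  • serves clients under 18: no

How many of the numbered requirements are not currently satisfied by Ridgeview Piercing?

1. infection-control review 367 days ago vs limit 730 → met
2. condition 'serves clients under 18' does not hold → requirement n/a → met
3. condition 'performs piercings' holds; professional liability coverage $475,000 ≥ $400,000 → met
4. aftercare instruction sheet present → met
5. workstations without dedicated sharps container 2 > 0 → not met
6. first-aid certification 55 days ago vs limit 60 → met
7. condition 'offers permanent makeup' holds; sanitation citations on record 2 > 0 → not met
Not met: 2 of 7

2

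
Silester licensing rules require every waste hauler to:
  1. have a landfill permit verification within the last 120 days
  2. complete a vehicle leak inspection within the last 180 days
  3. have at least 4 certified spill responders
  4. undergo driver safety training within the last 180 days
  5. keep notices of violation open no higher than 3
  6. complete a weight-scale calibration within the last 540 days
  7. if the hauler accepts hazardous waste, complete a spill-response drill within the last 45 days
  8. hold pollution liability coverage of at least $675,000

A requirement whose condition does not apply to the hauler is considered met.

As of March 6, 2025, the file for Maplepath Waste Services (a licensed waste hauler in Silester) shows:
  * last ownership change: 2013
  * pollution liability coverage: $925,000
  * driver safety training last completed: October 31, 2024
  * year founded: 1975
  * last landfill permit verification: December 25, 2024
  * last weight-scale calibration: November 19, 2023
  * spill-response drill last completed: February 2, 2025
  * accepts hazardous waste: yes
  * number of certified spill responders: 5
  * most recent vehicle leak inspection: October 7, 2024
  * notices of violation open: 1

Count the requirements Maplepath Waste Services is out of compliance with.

1. landfill permit verification 71 days ago vs limit 120 → met
2. vehicle leak inspection 150 days ago vs limit 180 → met
3. certified spill responders 5 ≥ 4 → met
4. driver safety training 126 days ago vs limit 180 → met
5. notices of violation open 1 ≤ 3 → met
6. weight-scale calibration 473 days ago vs limit 540 → met
7. condition 'accepts hazardous waste' holds; spill-response drill 32 days ago vs limit 45 → met
8. pollution liability coverage $925,000 ≥ $675,000 → met
Not met: 0 of 8

0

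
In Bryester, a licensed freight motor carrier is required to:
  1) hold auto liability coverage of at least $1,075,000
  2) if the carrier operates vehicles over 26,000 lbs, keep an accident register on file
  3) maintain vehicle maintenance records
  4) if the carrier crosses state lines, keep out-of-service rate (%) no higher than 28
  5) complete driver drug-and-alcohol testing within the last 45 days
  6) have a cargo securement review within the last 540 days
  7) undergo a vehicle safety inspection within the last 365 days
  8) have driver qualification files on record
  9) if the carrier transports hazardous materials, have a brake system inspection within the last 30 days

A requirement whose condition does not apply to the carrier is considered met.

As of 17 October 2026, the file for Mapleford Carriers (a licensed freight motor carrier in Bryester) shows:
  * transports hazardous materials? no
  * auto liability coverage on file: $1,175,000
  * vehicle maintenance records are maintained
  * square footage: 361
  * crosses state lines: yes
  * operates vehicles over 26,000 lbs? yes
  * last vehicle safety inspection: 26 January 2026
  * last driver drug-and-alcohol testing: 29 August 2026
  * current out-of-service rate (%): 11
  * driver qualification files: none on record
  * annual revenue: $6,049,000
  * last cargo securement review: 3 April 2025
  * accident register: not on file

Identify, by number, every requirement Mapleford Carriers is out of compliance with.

1. auto liability coverage $1,175,000 ≥ $1,075,000 → met
2. condition 'operates vehicles over 26,000 lbs' holds; accident register absent → not met
3. vehicle maintenance records present → met
4. condition 'crosses state lines' holds; out-of-service rate (%) 11 ≤ 28 → met
5. driver drug-and-alcohol testing 49 days ago vs limit 45 → not met
6. cargo securement review 562 days ago vs limit 540 → not met
7. vehicle safety inspection 264 days ago vs limit 365 → met
8. driver qualification files absent → not met
9. condition 'transports hazardous materials' does not hold → requirement n/a → met
Not met: 2, 5, 6, 8

2, 5, 6, 8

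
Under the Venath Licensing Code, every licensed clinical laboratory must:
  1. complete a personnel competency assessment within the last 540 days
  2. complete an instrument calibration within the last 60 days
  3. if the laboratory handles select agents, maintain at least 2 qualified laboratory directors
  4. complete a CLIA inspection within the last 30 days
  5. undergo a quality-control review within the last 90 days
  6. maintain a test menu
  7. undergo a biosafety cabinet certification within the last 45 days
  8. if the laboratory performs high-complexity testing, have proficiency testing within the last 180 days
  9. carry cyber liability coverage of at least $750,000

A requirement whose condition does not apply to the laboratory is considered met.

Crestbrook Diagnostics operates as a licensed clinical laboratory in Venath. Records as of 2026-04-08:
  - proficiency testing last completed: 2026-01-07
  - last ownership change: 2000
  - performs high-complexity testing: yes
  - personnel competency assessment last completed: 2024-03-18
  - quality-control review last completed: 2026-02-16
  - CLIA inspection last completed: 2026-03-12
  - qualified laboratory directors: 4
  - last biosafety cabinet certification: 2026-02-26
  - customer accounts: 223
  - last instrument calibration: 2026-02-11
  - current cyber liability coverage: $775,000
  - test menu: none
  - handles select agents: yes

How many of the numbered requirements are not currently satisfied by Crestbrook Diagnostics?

1. personnel competency assessment 751 days ago vs limit 540 → not met
2. instrument calibration 56 days ago vs limit 60 → met
3. condition 'handles select agents' holds; qualified laboratory directors 4 ≥ 2 → met
4. CLIA inspection 27 days ago vs limit 30 → met
5. quality-control review 51 days ago vs limit 90 → met
6. test menu absent → not met
7. biosafety cabinet certification 41 days ago vs limit 45 → met
8. condition 'performs high-complexity testing' holds; proficiency testing 91 days ago vs limit 180 → met
9. cyber liability coverage $775,000 ≥ $750,000 → met
Not met: 2 of 9

2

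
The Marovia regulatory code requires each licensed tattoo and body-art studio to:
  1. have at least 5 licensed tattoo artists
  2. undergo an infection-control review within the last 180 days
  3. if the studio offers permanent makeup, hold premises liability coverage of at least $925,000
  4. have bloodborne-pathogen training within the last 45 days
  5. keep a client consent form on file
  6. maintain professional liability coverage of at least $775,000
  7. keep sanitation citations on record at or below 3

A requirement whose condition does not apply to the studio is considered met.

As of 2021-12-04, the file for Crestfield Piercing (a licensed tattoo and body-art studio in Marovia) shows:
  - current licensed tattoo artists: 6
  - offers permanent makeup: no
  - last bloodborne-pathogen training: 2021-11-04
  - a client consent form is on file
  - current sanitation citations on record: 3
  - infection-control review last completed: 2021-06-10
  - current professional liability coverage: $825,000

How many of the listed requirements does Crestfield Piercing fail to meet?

1. licensed tattoo artists 6 ≥ 5 → met
2. infection-control review 177 days ago vs limit 180 → met
3. condition 'offers permanent makeup' does not hold → requirement n/a → met
4. bloodborne-pathogen training 30 days ago vs limit 45 → met
5. client consent form present → met
6. professional liability coverage $825,000 ≥ $775,000 → met
7. sanitation citations on record 3 ≤ 3 → met
Not met: 0 of 7

0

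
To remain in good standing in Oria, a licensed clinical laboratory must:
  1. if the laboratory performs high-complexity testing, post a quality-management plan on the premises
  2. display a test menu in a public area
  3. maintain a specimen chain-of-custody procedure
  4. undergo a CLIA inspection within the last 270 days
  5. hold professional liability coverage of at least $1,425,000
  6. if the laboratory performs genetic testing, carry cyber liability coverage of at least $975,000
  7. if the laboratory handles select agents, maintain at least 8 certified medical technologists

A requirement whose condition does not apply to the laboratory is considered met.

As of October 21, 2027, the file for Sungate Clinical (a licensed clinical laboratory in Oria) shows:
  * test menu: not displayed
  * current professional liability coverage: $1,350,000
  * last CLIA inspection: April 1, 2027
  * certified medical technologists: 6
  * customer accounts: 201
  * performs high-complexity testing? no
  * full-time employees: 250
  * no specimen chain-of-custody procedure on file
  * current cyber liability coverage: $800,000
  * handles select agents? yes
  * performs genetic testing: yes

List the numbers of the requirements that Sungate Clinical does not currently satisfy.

1. condition 'performs high-complexity testing' does not hold → requirement n/a → met
2. test menu absent → not met
3. specimen chain-of-custody procedure absent → not met
4. CLIA inspection 203 days ago vs limit 270 → met
5. professional liability coverage $1,350,000 < $1,425,000 → not met
6. condition 'performs genetic testing' holds; cyber liability coverage $800,000 < $975,000 → not met
7. condition 'handles select agents' holds; certified medical technologists 6 < 8 → not met
Not met: 2, 3, 5, 6, 7

2, 3, 5, 6, 7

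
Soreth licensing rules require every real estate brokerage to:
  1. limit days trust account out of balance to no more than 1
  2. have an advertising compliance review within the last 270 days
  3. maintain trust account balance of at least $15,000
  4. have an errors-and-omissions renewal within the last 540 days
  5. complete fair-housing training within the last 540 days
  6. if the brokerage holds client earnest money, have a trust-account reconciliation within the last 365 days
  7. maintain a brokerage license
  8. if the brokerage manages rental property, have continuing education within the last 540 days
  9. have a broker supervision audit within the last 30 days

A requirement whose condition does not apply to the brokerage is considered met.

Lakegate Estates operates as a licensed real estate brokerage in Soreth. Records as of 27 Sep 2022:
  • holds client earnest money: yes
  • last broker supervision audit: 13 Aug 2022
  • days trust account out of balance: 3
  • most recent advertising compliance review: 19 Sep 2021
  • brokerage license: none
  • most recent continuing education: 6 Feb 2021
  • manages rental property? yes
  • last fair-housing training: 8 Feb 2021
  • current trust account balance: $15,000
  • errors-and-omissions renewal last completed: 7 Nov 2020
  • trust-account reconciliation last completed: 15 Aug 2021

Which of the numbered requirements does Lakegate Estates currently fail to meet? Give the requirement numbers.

1. days trust account out of balance 3 > 1 → not met
2. advertising compliance review 373 days ago vs limit 270 → not met
3. trust account balance $15,000 ≥ $15,000 → met
4. errors-and-omissions renewal 689 days ago vs limit 540 → not met
5. fair-housing training 596 days ago vs limit 540 → not met
6. condition 'holds client earnest money' holds; trust-account reconciliation 408 days ago vs limit 365 → not met
7. brokerage license absent → not met
8. condition 'manages rental property' holds; continuing education 598 days ago vs limit 540 → not met
9. broker supervision audit 45 days ago vs limit 30 → not met
Not met: 1, 2, 4, 5, 6, 7, 8, 9

1, 2, 4, 5, 6, 7, 8, 9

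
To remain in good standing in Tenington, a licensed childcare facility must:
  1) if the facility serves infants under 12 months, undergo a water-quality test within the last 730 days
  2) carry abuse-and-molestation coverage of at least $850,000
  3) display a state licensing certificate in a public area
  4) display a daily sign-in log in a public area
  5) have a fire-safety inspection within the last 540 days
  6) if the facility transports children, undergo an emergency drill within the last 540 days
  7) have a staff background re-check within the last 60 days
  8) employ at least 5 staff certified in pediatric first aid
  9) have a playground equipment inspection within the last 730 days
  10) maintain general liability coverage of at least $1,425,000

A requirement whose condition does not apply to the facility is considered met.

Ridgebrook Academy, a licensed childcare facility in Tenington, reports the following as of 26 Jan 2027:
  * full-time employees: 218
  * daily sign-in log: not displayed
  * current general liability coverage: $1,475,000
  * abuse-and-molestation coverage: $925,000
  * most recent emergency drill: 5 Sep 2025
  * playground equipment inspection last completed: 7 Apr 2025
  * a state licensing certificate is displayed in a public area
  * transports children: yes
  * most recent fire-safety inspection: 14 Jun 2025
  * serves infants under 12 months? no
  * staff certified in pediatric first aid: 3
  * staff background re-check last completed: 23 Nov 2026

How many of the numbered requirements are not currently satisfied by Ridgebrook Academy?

4

1. condition 'serves infants under 12 months' does not hold → requirement n/a → met
2. abuse-and-molestation coverage $925,000 ≥ $850,000 → met
3. state licensing certificate present → met
4. daily sign-in log absent → not met
5. fire-safety inspection 591 days ago vs limit 540 → not met
6. condition 'transports children' holds; emergency drill 508 days ago vs limit 540 → met
7. staff background re-check 64 days ago vs limit 60 → not met
8. staff certified in pediatric first aid 3 < 5 → not met
9. playground equipment inspection 659 days ago vs limit 730 → met
10. general liability coverage $1,475,000 ≥ $1,425,000 → met
Not met: 4 of 10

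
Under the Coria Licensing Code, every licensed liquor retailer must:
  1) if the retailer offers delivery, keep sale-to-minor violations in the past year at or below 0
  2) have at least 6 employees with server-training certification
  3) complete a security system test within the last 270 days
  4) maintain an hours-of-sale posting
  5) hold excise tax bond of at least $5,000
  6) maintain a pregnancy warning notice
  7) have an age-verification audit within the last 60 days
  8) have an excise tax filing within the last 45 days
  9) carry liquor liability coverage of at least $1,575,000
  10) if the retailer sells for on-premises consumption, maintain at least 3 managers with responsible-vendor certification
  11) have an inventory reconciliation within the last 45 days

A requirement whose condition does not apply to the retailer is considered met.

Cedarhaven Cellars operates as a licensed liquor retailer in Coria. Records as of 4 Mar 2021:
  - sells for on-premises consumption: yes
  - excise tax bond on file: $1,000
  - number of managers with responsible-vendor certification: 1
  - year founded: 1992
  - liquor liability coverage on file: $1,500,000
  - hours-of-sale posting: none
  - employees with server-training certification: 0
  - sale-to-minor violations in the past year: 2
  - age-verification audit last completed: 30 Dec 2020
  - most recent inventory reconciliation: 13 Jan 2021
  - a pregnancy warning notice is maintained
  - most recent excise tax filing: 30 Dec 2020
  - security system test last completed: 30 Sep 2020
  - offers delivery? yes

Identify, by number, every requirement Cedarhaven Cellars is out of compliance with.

1, 2, 4, 5, 7, 8, 9, 10, 11

1. condition 'offers delivery' holds; sale-to-minor violations in the past year 2 > 0 → not met
2. employees with server-training certification 0 < 6 → not met
3. security system test 155 days ago vs limit 270 → met
4. hours-of-sale posting absent → not met
5. excise tax bond $1,000 < $5,000 → not met
6. pregnancy warning notice present → met
7. age-verification audit 64 days ago vs limit 60 → not met
8. excise tax filing 64 days ago vs limit 45 → not met
9. liquor liability coverage $1,500,000 < $1,575,000 → not met
10. condition 'sells for on-premises consumption' holds; managers with responsible-vendor certification 1 < 3 → not met
11. inventory reconciliation 50 days ago vs limit 45 → not met
Not met: 1, 2, 4, 5, 7, 8, 9, 10, 11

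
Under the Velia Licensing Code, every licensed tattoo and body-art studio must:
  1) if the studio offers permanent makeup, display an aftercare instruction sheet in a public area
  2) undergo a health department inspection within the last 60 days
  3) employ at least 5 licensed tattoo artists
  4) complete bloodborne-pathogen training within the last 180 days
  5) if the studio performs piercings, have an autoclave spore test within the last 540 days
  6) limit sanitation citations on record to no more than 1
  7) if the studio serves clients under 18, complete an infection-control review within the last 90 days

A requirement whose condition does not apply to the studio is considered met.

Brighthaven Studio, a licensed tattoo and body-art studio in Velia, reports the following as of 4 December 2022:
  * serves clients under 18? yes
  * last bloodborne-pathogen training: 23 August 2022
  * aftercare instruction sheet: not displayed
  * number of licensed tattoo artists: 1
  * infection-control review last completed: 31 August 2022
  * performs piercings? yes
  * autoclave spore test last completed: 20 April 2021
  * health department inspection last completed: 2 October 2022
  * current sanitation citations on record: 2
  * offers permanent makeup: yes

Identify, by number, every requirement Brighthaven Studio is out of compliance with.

1, 2, 3, 5, 6, 7

1. condition 'offers permanent makeup' holds; aftercare instruction sheet absent → not met
2. health department inspection 63 days ago vs limit 60 → not met
3. licensed tattoo artists 1 < 5 → not met
4. bloodborne-pathogen training 103 days ago vs limit 180 → met
5. condition 'performs piercings' holds; autoclave spore test 593 days ago vs limit 540 → not met
6. sanitation citations on record 2 > 1 → not met
7. condition 'serves clients under 18' holds; infection-control review 95 days ago vs limit 90 → not met
Not met: 1, 2, 3, 5, 6, 7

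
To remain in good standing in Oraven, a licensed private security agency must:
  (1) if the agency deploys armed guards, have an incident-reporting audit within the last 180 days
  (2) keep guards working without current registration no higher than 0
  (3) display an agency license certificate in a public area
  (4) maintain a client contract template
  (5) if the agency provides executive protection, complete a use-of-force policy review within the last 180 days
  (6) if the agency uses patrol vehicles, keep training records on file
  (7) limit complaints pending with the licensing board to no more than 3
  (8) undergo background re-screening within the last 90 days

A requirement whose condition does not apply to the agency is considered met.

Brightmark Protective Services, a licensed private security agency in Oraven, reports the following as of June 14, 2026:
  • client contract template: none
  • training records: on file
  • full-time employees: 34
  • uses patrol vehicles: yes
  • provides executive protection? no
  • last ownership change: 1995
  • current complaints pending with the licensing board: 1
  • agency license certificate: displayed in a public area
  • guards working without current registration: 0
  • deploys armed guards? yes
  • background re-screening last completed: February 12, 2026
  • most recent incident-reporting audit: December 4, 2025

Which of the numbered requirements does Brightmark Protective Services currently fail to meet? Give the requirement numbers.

1, 4, 8

1. condition 'deploys armed guards' holds; incident-reporting audit 192 days ago vs limit 180 → not met
2. guards working without current registration 0 ≤ 0 → met
3. agency license certificate present → met
4. client contract template absent → not met
5. condition 'provides executive protection' does not hold → requirement n/a → met
6. condition 'uses patrol vehicles' holds; training records present → met
7. complaints pending with the licensing board 1 ≤ 3 → met
8. background re-screening 122 days ago vs limit 90 → not met
Not met: 1, 4, 8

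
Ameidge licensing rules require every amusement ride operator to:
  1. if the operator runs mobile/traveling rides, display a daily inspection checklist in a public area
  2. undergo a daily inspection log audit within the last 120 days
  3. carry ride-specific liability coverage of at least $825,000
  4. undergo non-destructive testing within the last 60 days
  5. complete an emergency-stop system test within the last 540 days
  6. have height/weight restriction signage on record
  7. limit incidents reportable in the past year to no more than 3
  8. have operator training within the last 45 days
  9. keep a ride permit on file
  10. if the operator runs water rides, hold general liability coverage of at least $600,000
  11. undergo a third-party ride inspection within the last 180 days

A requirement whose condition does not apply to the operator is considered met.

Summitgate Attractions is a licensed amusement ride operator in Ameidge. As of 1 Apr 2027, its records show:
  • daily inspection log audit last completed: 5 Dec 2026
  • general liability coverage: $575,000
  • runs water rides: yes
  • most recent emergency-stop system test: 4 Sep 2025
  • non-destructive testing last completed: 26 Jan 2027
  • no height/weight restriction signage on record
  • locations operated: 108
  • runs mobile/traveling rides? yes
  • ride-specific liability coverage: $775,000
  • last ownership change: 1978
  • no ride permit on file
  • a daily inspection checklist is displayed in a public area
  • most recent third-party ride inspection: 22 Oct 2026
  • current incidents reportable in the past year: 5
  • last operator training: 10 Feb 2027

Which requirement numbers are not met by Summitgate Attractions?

3, 4, 5, 6, 7, 8, 9, 10

1. condition 'runs mobile/traveling rides' holds; daily inspection checklist present → met
2. daily inspection log audit 117 days ago vs limit 120 → met
3. ride-specific liability coverage $775,000 < $825,000 → not met
4. non-destructive testing 65 days ago vs limit 60 → not met
5. emergency-stop system test 574 days ago vs limit 540 → not met
6. height/weight restriction signage absent → not met
7. incidents reportable in the past year 5 > 3 → not met
8. operator training 50 days ago vs limit 45 → not met
9. ride permit absent → not met
10. condition 'runs water rides' holds; general liability coverage $575,000 < $600,000 → not met
11. third-party ride inspection 161 days ago vs limit 180 → met
Not met: 3, 4, 5, 6, 7, 8, 9, 10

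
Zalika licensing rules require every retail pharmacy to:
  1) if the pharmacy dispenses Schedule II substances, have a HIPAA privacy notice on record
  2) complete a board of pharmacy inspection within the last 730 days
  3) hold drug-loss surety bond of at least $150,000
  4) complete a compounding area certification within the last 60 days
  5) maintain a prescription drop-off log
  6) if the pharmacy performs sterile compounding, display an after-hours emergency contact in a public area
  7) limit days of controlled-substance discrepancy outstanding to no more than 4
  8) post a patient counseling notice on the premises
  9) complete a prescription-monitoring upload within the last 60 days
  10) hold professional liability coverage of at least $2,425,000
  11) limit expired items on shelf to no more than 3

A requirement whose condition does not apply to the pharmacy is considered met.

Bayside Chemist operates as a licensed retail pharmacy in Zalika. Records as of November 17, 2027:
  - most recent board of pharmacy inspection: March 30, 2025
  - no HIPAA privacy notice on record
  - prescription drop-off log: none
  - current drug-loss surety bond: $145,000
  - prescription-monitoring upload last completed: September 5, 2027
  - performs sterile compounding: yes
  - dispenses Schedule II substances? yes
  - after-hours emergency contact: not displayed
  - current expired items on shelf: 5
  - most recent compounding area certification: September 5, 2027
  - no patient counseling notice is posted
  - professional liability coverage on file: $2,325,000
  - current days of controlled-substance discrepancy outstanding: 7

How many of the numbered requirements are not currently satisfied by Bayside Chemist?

11

1. condition 'dispenses Schedule II substances' holds; HIPAA privacy notice absent → not met
2. board of pharmacy inspection 962 days ago vs limit 730 → not met
3. drug-loss surety bond $145,000 < $150,000 → not met
4. compounding area certification 73 days ago vs limit 60 → not met
5. prescription drop-off log absent → not met
6. condition 'performs sterile compounding' holds; after-hours emergency contact absent → not met
7. days of controlled-substance discrepancy outstanding 7 > 4 → not met
8. patient counseling notice absent → not met
9. prescription-monitoring upload 73 days ago vs limit 60 → not met
10. professional liability coverage $2,325,000 < $2,425,000 → not met
11. expired items on shelf 5 > 3 → not met
Not met: 11 of 11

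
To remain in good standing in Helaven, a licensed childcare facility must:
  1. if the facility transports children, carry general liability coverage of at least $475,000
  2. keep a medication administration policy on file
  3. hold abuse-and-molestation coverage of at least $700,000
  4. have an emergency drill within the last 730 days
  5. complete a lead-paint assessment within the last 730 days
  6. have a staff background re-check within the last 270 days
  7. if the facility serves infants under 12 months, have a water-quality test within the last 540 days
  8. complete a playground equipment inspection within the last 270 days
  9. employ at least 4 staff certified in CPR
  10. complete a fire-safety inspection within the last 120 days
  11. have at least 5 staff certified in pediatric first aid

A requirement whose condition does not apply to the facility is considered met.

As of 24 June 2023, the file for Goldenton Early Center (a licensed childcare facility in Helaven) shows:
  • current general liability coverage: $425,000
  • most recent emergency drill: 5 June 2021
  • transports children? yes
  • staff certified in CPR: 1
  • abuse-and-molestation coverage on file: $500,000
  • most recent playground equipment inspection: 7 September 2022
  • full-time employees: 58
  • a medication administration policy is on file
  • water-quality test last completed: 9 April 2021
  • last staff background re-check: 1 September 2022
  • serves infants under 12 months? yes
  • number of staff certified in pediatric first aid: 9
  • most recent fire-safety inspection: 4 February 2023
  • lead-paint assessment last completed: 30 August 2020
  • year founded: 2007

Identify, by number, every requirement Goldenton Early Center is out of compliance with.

1, 3, 4, 5, 6, 7, 8, 9, 10

1. condition 'transports children' holds; general liability coverage $425,000 < $475,000 → not met
2. medication administration policy present → met
3. abuse-and-molestation coverage $500,000 < $700,000 → not met
4. emergency drill 749 days ago vs limit 730 → not met
5. lead-paint assessment 1028 days ago vs limit 730 → not met
6. staff background re-check 296 days ago vs limit 270 → not met
7. condition 'serves infants under 12 months' holds; water-quality test 806 days ago vs limit 540 → not met
8. playground equipment inspection 290 days ago vs limit 270 → not met
9. staff certified in CPR 1 < 4 → not met
10. fire-safety inspection 140 days ago vs limit 120 → not met
11. staff certified in pediatric first aid 9 ≥ 5 → met
Not met: 1, 3, 4, 5, 6, 7, 8, 9, 10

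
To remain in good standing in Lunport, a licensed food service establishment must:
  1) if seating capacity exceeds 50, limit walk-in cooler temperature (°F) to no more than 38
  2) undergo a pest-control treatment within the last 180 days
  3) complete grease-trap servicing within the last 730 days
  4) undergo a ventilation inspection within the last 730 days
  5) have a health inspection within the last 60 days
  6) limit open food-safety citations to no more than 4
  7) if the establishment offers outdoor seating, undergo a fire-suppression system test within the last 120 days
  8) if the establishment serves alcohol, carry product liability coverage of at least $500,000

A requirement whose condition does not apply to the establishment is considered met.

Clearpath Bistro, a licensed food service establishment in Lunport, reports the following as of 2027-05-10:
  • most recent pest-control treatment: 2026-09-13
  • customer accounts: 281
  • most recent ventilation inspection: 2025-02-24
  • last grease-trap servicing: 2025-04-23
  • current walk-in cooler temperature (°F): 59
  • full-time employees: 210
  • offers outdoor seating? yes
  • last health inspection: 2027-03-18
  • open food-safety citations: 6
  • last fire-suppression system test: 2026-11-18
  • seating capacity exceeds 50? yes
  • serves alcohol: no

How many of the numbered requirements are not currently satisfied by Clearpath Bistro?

6

1. condition 'seating capacity exceeds 50' holds; walk-in cooler temperature (°F) 59 > 38 → not met
2. pest-control treatment 239 days ago vs limit 180 → not met
3. grease-trap servicing 747 days ago vs limit 730 → not met
4. ventilation inspection 805 days ago vs limit 730 → not met
5. health inspection 53 days ago vs limit 60 → met
6. open food-safety citations 6 > 4 → not met
7. condition 'offers outdoor seating' holds; fire-suppression system test 173 days ago vs limit 120 → not met
8. condition 'serves alcohol' does not hold → requirement n/a → met
Not met: 6 of 8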